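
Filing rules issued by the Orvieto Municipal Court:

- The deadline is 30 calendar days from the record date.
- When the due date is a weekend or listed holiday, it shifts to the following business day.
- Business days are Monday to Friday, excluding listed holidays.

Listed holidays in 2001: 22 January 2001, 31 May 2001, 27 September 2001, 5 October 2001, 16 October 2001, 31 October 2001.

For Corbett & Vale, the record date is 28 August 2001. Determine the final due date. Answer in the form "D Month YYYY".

From 28 August 2001, 30 calendar days later is 27 September 2001.
27 September 2001 is a listed holiday; the next business day is 28 September 2001 (Friday).
Deadline: 28 September 2001.

28 September 2001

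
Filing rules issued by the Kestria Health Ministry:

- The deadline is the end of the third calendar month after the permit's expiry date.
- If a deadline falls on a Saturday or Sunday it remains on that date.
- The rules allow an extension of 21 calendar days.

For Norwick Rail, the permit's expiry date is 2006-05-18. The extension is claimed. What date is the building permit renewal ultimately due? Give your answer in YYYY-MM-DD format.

3 months after 2006-05-18 is August 2006; that month ends on 2006-08-31.
2006-08-31 falls on a Thursday. The rules make no weekend/holiday allowance, so it remains 2006-08-31.
The 21-calendar-day extension moves the deadline from 2006-08-31 to 2006-09-21.
2006-09-21 is a Thursday; no weekend or holiday adjustment applies.
Final deadline: 2006-09-21.

2006-09-21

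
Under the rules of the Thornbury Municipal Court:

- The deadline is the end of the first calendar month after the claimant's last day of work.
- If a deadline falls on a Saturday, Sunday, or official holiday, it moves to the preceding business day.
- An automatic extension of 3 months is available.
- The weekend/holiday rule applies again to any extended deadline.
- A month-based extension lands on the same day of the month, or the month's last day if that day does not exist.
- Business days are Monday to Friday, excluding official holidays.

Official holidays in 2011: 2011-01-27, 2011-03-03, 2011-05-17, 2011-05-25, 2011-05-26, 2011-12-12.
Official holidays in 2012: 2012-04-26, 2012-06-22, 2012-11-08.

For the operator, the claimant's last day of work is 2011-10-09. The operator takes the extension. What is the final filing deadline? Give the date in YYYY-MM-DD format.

The first month after 2011-10-09 is November 2011, whose last day is 2011-11-30.
Since 2011-11-30 is a Wednesday and not a holiday, the date is unchanged.
The 3 months extension carries 2011-11-30 to 2012-02-29 (day 30 does not exist in February, so the month's last day is used).
Since 2012-02-29 is a Wednesday and not a holiday, the date is unchanged.
Deadline: 2012-02-29.

2012-02-29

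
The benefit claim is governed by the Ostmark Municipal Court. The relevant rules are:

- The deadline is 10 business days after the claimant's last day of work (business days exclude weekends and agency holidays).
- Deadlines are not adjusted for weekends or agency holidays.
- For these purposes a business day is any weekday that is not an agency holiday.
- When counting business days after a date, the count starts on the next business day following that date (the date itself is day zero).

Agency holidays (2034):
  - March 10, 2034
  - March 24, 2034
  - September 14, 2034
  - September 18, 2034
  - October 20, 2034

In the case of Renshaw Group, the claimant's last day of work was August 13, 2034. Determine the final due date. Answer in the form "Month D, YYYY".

August 25, 2034

Counting 10 business days after August 13, 2034 (skipping weekends and listed holidays) reaches August 25, 2034.
No adjustment is made for weekends or holidays, so August 25, 2034 stands.
The final due date is August 25, 2034.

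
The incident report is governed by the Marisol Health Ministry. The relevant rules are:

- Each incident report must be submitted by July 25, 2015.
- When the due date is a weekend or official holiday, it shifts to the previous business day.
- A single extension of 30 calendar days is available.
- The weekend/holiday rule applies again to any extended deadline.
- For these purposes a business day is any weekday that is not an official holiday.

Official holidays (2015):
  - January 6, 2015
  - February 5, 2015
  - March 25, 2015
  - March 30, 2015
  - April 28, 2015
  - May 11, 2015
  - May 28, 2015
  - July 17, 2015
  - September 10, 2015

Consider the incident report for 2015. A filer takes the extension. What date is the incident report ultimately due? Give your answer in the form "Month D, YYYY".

Start from the fixed due date, July 25, 2015.
Because July 25, 2015 is a Saturday, the deadline becomes July 24, 2015 (Friday).
With the 30-day extension, July 24, 2015 becomes August 23, 2015.
August 23, 2015 is a Sunday, so it moves to the preceding business day, August 21, 2015 (Friday).
Deadline: August 21, 2015.

August 21, 2015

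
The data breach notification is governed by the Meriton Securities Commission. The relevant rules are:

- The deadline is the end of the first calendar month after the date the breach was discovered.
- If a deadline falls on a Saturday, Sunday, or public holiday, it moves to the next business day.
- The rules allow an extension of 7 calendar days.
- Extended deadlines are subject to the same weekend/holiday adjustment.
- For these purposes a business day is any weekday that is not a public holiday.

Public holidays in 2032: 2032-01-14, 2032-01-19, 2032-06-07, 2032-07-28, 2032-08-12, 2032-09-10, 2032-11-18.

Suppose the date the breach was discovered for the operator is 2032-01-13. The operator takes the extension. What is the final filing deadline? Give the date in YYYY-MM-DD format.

2032-03-08

1 month after 2032-01-13 falls in February 2032; the last day of that month is 2032-02-29.
2032-02-29 is a Sunday; the next business day is 2032-03-01 (Monday).
Add the 7 calendar-day extension to 2032-03-01: 2032-03-08.
2032-03-08 is a Monday and not a listed holiday, so it stands.
So the filing is due 2032-03-08.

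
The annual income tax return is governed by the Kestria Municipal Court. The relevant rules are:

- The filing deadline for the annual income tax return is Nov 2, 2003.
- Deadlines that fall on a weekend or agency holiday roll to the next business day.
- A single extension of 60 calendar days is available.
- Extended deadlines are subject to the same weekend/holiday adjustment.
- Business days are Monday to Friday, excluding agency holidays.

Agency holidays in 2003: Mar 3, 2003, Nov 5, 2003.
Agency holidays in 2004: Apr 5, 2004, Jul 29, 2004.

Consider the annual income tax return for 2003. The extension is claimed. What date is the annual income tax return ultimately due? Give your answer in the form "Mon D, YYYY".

Jan 2, 2004

The stated deadline is Nov 2, 2003.
Nov 2, 2003 is a Sunday, so it moves to the next business day, Nov 3, 2003 (Monday).
With the 60-day extension, Nov 3, 2003 becomes Jan 2, 2004.
Since Jan 2, 2004 is a Friday and not a holiday, the date is unchanged.
Final deadline: Jan 2, 2004.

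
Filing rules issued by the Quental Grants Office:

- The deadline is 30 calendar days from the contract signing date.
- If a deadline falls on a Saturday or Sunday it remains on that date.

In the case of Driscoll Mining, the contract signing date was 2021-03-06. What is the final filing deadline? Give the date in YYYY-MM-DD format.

From 2021-03-06, 30 calendar days later is 2021-04-05.
2021-04-05 is a Monday; no weekend or holiday adjustment applies.
So the filing is due 2021-04-05.

2021-04-05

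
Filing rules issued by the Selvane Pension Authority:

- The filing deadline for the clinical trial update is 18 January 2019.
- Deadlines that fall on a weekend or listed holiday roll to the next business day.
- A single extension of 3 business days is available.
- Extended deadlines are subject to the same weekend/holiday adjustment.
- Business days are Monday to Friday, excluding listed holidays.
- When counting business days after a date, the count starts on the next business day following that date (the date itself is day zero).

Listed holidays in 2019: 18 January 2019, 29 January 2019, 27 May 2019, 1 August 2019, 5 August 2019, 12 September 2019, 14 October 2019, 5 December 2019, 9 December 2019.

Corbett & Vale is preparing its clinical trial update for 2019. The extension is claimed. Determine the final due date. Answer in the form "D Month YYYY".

The stated deadline is 18 January 2019.
Because 18 January 2019 is a listed holiday, the deadline becomes 21 January 2019 (Monday).
Counting 3 further business days from 21 January 2019 reaches 24 January 2019.
Since 24 January 2019 is a Thursday and not a holiday, the date is unchanged.
Deadline: 24 January 2019.

24 January 2019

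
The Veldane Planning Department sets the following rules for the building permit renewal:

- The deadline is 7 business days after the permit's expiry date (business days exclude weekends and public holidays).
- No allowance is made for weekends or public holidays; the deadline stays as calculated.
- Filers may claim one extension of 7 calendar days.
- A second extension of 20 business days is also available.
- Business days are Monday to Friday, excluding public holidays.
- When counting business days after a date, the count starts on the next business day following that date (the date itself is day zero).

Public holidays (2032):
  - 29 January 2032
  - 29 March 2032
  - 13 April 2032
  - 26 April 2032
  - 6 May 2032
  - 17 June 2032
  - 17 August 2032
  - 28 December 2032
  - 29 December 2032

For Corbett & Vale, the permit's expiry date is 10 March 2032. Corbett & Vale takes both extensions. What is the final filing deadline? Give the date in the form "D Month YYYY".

Starting the day after 10 March 2032 and counting 7 business days lands on 19 March 2032.
19 March 2032 is a Friday; no weekend or holiday adjustment applies.
The 7-calendar-day extension moves the deadline from 19 March 2032 to 26 March 2032.
26 March 2032 falls on a Friday. The rules make no weekend/holiday allowance, so it remains 26 March 2032.
Applying the 20-business-day extension: 20 business days after 26 March 2032 is 28 April 2032.
28 April 2032 is a Wednesday; no weekend or holiday adjustment applies.
Deadline: 28 April 2032.

28 April 2032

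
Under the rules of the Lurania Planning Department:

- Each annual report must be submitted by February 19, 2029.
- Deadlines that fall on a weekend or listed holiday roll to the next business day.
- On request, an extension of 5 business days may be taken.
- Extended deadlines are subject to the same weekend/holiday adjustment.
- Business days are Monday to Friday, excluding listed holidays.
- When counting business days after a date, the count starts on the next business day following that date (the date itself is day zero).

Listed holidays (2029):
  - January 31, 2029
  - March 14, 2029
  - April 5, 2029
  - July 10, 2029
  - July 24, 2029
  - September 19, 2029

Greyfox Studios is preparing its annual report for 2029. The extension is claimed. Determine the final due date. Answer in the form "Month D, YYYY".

February 26, 2029

The stated deadline is February 19, 2029.
February 19, 2029 falls on a Monday, which is a business day, so no adjustment is needed.
Applying the 5-business-day extension: 5 business days after February 19, 2029 is February 26, 2029.
Since February 26, 2029 is a Monday and not a holiday, the date is unchanged.
Deadline: February 26, 2029.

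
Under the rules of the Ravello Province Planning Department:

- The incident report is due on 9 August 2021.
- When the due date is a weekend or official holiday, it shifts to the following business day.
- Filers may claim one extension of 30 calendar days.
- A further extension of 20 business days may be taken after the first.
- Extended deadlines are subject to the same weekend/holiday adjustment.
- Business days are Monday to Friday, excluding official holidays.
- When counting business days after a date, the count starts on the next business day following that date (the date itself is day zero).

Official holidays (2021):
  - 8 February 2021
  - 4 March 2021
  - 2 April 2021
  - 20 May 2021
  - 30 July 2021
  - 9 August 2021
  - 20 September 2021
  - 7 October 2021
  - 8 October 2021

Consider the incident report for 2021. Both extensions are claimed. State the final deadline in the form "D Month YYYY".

12 October 2021

Start from the fixed due date, 9 August 2021.
9 August 2021 is a listed holiday, so it moves to the next business day, 10 August 2021 (Tuesday).
The 30-calendar-day extension moves the deadline from 10 August 2021 to 9 September 2021.
9 September 2021 falls on a Thursday, which is a business day, so no adjustment is needed.
Applying the 20-business-day extension: 20 business days after 9 September 2021 is 12 October 2021.
12 October 2021 is a Tuesday and not a listed holiday, so it stands.
So the filing is due 12 October 2021.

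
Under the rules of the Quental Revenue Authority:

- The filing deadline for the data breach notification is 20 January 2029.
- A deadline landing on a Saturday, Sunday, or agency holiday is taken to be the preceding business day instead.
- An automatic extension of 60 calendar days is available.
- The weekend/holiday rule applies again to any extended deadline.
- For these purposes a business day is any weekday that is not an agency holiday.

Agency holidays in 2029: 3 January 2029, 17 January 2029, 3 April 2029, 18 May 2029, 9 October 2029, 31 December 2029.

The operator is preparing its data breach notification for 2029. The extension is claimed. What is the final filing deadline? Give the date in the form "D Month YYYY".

Start from the fixed due date, 20 January 2029.
Because 20 January 2029 is a Saturday, the deadline becomes 19 January 2029 (Friday).
Applying the 60-calendar-day extension: 19 January 2029 + 60 days = 20 March 2029.
20 March 2029 falls on a Tuesday, which is a business day, so no adjustment is needed.
Deadline: 20 March 2029.

20 March 2029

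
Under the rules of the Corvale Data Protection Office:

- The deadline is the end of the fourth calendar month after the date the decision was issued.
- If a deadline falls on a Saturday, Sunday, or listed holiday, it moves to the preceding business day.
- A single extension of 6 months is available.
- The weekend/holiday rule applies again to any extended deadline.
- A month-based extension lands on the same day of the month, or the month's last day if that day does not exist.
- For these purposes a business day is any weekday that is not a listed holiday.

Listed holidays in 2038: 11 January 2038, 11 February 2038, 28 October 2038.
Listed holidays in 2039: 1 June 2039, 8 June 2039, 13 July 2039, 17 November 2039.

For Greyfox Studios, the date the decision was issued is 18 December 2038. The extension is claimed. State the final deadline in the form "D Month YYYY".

28 October 2039

4 months after 18 December 2038 is April 2039; that month ends on 30 April 2039.
30 April 2039 is a Saturday; the preceding business day is 29 April 2039 (Friday).
Add 6 months to 29 April 2039: 29 October 2039.
29 October 2039 is a Saturday, so it moves to the preceding business day, 28 October 2039 (Friday).
Deadline: 28 October 2039.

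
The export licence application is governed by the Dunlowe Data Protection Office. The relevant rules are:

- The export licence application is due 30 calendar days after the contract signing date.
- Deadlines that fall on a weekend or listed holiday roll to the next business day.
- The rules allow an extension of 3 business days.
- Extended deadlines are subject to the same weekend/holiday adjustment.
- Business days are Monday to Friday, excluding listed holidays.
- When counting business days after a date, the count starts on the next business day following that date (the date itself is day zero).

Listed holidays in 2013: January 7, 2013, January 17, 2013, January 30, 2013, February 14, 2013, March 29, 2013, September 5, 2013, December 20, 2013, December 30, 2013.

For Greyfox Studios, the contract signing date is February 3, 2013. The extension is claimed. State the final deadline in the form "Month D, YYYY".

From February 3, 2013, 30 calendar days later is March 5, 2013.
March 5, 2013 falls on a Tuesday, which is a business day, so no adjustment is needed.
Applying the 3-business-day extension: 3 business days after March 5, 2013 is March 8, 2013.
March 8, 2013 is a Friday and not a listed holiday, so it stands.
So the filing is due March 8, 2013.

March 8, 2013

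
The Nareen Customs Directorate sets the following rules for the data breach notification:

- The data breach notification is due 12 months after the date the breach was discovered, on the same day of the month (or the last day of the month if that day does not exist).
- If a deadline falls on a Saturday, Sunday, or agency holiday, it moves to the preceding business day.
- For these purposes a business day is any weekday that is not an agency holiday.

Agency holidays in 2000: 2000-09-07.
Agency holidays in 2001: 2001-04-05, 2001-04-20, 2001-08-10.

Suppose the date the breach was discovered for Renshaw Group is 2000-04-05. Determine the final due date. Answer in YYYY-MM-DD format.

2001-04-04

Moving 12 months forward from 2000-04-05 on the corresponding day gives 2001-04-05.
Because 2001-04-05 is a listed holiday, the deadline becomes 2001-04-04 (Wednesday).
The final due date is 2001-04-04.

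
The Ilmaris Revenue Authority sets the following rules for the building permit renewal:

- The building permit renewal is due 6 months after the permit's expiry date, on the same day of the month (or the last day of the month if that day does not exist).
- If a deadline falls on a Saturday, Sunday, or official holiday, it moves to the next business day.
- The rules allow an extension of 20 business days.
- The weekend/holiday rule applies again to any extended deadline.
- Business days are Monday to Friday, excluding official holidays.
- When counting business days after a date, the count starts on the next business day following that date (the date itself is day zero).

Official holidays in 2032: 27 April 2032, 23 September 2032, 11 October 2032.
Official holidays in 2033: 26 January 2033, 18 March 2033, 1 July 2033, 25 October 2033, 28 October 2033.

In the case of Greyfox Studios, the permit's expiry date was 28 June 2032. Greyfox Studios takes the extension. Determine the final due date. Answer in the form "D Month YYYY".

25 January 2033

6 months after 28 June 2032, on the same day of the month, is 28 December 2032.
28 December 2032 is a Tuesday and not a listed holiday, so it stands.
Counting 20 further business days from 28 December 2032 reaches 25 January 2033.
25 January 2033 is a Tuesday and not a listed holiday, so it stands.
The final due date is 25 January 2033.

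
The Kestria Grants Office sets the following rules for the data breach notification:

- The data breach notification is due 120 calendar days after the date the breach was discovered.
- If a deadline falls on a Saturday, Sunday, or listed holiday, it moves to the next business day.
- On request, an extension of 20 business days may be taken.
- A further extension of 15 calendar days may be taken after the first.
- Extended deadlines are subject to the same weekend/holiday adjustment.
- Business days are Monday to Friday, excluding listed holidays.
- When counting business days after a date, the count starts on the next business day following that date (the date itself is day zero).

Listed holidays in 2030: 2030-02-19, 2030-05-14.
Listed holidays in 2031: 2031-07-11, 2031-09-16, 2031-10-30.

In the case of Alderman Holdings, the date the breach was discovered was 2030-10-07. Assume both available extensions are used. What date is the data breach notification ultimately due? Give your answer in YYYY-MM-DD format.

120 calendar days after 2030-10-07 is 2031-02-04.
2031-02-04 is a Tuesday and not a listed holiday, so it stands.
Applying the 20-business-day extension: 20 business days after 2031-02-04 is 2031-03-04.
Since 2031-03-04 is a Tuesday and not a holiday, the date is unchanged.
With the 15-day extension, 2031-03-04 becomes 2031-03-19.
2031-03-19 falls on a Wednesday, which is a business day, so no adjustment is needed.
So the filing is due 2031-03-19.

2031-03-19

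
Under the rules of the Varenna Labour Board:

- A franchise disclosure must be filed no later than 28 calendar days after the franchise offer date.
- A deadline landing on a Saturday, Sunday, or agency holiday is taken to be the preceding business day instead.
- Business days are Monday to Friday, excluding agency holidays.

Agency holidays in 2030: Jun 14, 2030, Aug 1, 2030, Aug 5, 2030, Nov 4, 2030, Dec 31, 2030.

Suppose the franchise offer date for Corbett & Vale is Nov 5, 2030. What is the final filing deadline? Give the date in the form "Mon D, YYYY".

28 calendar days after Nov 5, 2030 is Dec 3, 2030.
Since Dec 3, 2030 is a Tuesday and not a holiday, the date is unchanged.
Final deadline: Dec 3, 2030.

Dec 3, 2030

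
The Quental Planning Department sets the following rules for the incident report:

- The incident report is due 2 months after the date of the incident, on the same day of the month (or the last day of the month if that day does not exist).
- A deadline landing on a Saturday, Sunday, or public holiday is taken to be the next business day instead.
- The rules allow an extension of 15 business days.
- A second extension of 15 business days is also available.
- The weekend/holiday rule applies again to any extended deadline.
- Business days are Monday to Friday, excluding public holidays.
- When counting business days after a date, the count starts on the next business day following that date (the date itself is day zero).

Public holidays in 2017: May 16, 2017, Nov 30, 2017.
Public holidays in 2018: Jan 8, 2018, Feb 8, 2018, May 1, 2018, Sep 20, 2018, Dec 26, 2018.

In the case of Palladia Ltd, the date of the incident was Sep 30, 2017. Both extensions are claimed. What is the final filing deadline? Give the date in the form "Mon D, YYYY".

Jan 15, 2018

Moving 2 months forward from Sep 30, 2017 on the corresponding day gives Nov 30, 2017.
Nov 30, 2017 is a listed holiday, so it moves to the next business day, Dec 1, 2017 (Friday).
The 15-business-day extension runs from Dec 1, 2017 to Dec 22, 2017.
Since Dec 22, 2017 is a Friday and not a holiday, the date is unchanged.
Counting 15 further business days from Dec 22, 2017 reaches Jan 15, 2018.
Jan 15, 2018 (Monday) is already a business day.
So the filing is due Jan 15, 2018.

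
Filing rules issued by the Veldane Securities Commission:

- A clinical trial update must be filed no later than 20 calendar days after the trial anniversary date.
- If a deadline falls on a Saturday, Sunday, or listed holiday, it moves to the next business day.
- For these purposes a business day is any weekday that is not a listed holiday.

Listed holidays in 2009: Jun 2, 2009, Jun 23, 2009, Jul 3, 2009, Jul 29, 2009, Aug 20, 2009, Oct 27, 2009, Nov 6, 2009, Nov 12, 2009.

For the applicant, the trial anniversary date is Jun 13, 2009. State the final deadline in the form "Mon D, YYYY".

Trigger date Jun 13, 2009 + 20 calendar days = Jul 3, 2009.
Jul 3, 2009 is a listed holiday; the next business day is Jul 6, 2009 (Monday).
The final due date is Jul 6, 2009.

Jul 6, 2009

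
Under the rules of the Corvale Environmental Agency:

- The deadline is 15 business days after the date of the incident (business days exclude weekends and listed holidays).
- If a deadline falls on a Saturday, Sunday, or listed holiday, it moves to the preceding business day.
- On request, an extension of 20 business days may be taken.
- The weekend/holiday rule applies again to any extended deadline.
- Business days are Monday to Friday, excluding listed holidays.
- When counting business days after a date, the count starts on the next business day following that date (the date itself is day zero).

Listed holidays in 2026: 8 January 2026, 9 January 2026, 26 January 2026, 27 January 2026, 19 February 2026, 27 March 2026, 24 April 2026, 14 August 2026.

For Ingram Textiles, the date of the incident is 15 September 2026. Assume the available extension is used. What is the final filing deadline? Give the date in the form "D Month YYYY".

3 November 2026

15 business days after 15 September 2026, excluding weekends and holidays, is 6 October 2026.
6 October 2026 is a Tuesday and not a listed holiday, so it stands.
Counting 20 further business days from 6 October 2026 reaches 3 November 2026.
3 November 2026 is a Tuesday and not a listed holiday, so it stands.
The final due date is 3 November 2026.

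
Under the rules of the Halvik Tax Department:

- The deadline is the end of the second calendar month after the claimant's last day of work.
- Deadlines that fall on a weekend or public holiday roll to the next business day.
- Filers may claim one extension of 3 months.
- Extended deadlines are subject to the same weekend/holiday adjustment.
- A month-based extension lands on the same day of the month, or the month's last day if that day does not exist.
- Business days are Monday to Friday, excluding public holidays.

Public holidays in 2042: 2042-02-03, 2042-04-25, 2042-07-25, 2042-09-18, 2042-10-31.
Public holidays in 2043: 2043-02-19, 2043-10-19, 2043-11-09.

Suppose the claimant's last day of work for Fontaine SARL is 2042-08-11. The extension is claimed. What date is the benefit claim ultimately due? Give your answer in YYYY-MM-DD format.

2 months after 2042-08-11 falls in October 2042; the last day of that month is 2042-10-31.
2042-10-31 is a listed holiday, so it moves to the next business day, 2042-11-03 (Monday).
The 3 months extension carries 2042-11-03 to 2043-02-03.
Since 2043-02-03 is a Tuesday and not a holiday, the date is unchanged.
So the filing is due 2043-02-03.

2043-02-03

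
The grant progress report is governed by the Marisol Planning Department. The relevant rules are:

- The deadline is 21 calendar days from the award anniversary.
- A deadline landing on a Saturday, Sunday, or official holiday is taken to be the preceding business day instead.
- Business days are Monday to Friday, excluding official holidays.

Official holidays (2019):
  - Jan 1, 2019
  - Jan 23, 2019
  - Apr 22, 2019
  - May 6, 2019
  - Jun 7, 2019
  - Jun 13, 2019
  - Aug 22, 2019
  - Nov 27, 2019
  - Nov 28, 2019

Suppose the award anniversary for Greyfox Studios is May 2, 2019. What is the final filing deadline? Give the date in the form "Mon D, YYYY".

May 23, 2019

Trigger date May 2, 2019 + 21 calendar days = May 23, 2019.
Since May 23, 2019 is a Thursday and not a holiday, the date is unchanged.
The final due date is May 23, 2019.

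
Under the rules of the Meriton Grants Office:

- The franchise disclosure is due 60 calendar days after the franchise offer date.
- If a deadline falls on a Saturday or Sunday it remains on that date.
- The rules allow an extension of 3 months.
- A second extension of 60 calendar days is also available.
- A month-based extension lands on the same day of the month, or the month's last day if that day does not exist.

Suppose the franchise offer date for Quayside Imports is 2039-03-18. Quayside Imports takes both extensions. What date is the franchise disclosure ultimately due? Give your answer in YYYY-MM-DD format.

From 2039-03-18, 60 calendar days later is 2039-05-17.
2039-05-17 falls on a Tuesday. The rules make no weekend/holiday allowance, so it remains 2039-05-17.
The 3 months extension carries 2039-05-17 to 2039-08-17.
2039-08-17 is a Wednesday; no weekend or holiday adjustment applies.
Applying the 60-calendar-day extension: 2039-08-17 + 60 days = 2039-10-16.
No adjustment is made for weekends or holidays, so 2039-10-16 stands.
Deadline: 2039-10-16.

2039-10-16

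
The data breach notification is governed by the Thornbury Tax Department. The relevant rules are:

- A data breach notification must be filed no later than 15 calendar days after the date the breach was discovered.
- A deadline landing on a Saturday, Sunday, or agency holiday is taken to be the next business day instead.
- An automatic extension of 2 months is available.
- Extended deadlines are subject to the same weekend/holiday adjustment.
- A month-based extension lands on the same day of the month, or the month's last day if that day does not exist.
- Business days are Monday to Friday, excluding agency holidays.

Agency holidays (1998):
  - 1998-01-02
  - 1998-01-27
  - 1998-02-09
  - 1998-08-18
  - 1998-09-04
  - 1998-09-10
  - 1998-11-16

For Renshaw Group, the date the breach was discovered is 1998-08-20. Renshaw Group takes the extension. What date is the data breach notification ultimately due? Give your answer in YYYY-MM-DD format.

15 calendar days after 1998-08-20 is 1998-09-04.
1998-09-04 is a listed holiday, so it moves to the next business day, 1998-09-07 (Monday).
Applying the 2 months extension: 2 months after 1998-09-07 is 1998-11-07.
1998-11-07 is a Saturday, so it moves to the next business day, 1998-11-09 (Monday).
So the filing is due 1998-11-09.

1998-11-09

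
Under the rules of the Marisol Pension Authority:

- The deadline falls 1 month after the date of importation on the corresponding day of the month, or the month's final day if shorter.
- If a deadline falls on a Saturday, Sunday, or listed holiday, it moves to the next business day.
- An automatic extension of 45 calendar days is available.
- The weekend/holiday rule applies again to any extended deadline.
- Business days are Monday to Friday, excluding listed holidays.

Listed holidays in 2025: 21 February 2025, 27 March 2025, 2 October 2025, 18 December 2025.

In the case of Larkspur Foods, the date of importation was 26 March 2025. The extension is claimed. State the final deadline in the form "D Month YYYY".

12 June 2025

1 month after 26 March 2025, on the same day of the month, is 26 April 2025.
26 April 2025 falls on a Saturday. Rolling to the next business day gives 28 April 2025, a Monday.
Add the 45 calendar-day extension to 28 April 2025: 12 June 2025.
12 June 2025 is a Thursday and not a listed holiday, so it stands.
Deadline: 12 June 2025.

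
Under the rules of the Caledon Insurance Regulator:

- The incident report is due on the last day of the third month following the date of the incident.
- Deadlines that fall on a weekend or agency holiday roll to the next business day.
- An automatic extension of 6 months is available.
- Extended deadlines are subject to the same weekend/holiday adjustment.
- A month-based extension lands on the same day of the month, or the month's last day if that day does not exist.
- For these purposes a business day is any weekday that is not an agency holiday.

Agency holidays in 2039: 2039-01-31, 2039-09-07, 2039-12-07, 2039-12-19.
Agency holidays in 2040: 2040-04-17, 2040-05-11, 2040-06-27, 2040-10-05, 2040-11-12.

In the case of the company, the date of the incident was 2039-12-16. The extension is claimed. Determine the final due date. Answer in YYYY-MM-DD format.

2040-10-02

3 months after 2039-12-16 falls in March 2040; the last day of that month is 2040-03-31.
2040-03-31 is a Saturday, so it moves to the next business day, 2040-04-02 (Monday).
The 6 months extension carries 2040-04-02 to 2040-10-02.
2040-10-02 (Tuesday) is already a business day.
Deadline: 2040-10-02.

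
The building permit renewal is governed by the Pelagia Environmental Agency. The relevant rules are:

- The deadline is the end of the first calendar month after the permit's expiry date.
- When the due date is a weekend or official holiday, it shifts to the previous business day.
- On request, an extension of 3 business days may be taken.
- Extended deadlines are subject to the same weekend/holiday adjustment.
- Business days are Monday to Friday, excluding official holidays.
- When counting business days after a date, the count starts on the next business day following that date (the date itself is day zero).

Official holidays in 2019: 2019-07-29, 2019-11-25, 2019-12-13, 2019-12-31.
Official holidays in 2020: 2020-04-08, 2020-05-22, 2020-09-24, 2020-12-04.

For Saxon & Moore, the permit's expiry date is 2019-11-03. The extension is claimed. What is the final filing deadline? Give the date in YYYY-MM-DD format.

1 month after 2019-11-03 is December 2019; that month ends on 2019-12-31.
2019-12-31 is a listed holiday; the preceding business day is 2019-12-30 (Monday).
Applying the 3-business-day extension: 3 business days after 2019-12-30 is 2020-01-03.
2020-01-03 falls on a Friday, which is a business day, so no adjustment is needed.
Deadline: 2020-01-03.

2020-01-03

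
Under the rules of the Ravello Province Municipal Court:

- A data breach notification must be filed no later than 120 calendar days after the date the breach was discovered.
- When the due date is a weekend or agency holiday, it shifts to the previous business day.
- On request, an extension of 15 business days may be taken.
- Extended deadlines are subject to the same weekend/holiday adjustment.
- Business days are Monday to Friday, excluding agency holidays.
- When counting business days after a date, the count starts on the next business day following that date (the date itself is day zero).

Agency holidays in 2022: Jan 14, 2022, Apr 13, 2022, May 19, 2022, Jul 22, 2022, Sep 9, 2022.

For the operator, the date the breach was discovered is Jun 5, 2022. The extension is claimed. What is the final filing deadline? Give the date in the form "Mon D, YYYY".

Oct 24, 2022

Adding 120 calendar days to Jun 5, 2022 gives Oct 3, 2022.
Oct 3, 2022 (Monday) is already a business day.
Counting 15 further business days from Oct 3, 2022 reaches Oct 24, 2022.
Oct 24, 2022 falls on a Monday, which is a business day, so no adjustment is needed.
The final due date is Oct 24, 2022.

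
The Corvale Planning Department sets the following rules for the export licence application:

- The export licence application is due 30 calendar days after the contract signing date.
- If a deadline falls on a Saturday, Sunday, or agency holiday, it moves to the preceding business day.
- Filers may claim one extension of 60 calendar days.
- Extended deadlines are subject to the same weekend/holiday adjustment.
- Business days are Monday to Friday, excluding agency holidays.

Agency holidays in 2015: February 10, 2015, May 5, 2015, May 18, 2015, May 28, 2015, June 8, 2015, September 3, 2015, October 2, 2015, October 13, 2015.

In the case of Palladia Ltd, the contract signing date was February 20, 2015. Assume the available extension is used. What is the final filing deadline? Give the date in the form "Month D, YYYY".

From February 20, 2015, 30 calendar days later is March 22, 2015.
Because March 22, 2015 is a Sunday, the deadline becomes March 20, 2015 (Friday).
The 60-calendar-day extension moves the deadline from March 20, 2015 to May 19, 2015.
May 19, 2015 falls on a Tuesday, which is a business day, so no adjustment is needed.
Deadline: May 19, 2015.

May 19, 2015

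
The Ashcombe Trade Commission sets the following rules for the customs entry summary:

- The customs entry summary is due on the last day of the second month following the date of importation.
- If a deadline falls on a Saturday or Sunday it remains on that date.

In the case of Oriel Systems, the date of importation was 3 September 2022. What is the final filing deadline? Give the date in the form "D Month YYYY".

30 November 2022

2 months after 3 September 2022 is November 2022; that month ends on 30 November 2022.
No adjustment is made for weekends or holidays, so 30 November 2022 stands.
Final deadline: 30 November 2022.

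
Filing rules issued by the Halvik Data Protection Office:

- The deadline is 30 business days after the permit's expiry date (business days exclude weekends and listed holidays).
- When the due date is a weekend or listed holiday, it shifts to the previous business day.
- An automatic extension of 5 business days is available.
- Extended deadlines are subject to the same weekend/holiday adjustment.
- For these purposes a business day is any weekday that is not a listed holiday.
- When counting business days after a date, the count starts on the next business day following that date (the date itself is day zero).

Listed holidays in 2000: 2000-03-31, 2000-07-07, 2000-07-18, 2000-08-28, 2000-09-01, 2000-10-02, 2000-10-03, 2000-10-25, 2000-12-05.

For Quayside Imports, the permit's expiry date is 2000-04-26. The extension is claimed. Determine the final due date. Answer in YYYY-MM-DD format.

30 business days after 2000-04-26, excluding weekends and holidays, is 2000-06-07.
2000-06-07 falls on a Wednesday, which is a business day, so no adjustment is needed.
Counting 5 further business days from 2000-06-07 reaches 2000-06-14.
Since 2000-06-14 is a Wednesday and not a holiday, the date is unchanged.
So the filing is due 2000-06-14.

2000-06-14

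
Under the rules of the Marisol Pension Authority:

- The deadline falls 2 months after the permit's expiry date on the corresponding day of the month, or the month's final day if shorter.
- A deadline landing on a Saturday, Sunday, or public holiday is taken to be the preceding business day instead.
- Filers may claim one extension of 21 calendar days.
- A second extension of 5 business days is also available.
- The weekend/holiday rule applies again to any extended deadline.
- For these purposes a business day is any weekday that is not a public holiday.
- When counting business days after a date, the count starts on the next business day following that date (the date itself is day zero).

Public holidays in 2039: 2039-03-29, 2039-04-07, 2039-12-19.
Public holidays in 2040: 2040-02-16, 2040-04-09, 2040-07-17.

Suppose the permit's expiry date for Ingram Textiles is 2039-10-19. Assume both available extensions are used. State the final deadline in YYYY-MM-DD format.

2 months from 2039-10-19 is 2039-12-19.
2039-12-19 is a listed holiday; the preceding business day is 2039-12-16 (Friday).
The 21-calendar-day extension moves the deadline from 2039-12-16 to 2040-01-06.
2040-01-06 is a Friday and not a listed holiday, so it stands.
The 5-business-day extension runs from 2040-01-06 to 2040-01-13.
Since 2040-01-13 is a Friday and not a holiday, the date is unchanged.
Final deadline: 2040-01-13.

2040-01-13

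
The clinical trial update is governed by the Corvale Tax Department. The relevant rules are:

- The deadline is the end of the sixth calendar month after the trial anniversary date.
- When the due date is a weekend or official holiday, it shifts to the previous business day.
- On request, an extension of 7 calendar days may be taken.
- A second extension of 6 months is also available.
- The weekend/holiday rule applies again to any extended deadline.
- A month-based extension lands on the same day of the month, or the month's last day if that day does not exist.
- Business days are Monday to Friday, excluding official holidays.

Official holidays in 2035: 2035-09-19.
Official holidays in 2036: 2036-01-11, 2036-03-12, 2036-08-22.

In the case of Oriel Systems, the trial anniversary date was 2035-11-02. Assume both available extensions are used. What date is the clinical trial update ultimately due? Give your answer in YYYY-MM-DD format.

6 months after 2035-11-02 is May 2036; that month ends on 2036-05-31.
2036-05-31 falls on a Saturday. Rolling to the preceding business day gives 2036-05-30, a Friday.
Applying the 7-calendar-day extension: 2036-05-30 + 7 days = 2036-06-06.
2036-06-06 is a Friday and not a listed holiday, so it stands.
The 6 months extension carries 2036-06-06 to 2036-12-06.
2036-12-06 is a Saturday, so it moves to the preceding business day, 2036-12-05 (Friday).
Deadline: 2036-12-05.

2036-12-05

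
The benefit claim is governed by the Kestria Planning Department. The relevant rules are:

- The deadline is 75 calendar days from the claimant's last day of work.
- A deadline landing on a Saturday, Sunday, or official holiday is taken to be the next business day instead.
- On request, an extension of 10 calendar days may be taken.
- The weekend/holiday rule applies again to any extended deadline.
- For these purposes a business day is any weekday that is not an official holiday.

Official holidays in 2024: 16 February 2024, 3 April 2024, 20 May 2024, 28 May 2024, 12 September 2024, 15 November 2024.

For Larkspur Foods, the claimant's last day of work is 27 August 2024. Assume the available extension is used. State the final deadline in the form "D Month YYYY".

From 27 August 2024, 75 calendar days later is 10 November 2024.
10 November 2024 is a Sunday, so it moves to the next business day, 11 November 2024 (Monday).
With the 10-day extension, 11 November 2024 becomes 21 November 2024.
21 November 2024 (Thursday) is already a business day.
The final due date is 21 November 2024.

21 November 2024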